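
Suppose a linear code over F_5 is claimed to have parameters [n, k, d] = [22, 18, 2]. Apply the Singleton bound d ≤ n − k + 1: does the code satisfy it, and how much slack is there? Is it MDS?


Singleton RHS = n − k + 1 = 5, slack = 3, bound satisfied, not MDS.

Singleton bound: d ≤ n − k + 1.
Here n = 22, k = 18, so n − k + 1 = 5.
Given d = 2, check d ≤ 5: YES.
Slack = (n − k + 1) − d = 3.
The code is NOT MDS (slack = 3 > 0).
Description: the claimed parameters are [22, 18, 2]_5; such a code would be non-MDS.


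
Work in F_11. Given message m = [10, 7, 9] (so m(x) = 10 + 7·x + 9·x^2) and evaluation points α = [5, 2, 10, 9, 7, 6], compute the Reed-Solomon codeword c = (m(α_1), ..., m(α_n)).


c = [6, 5, 1, 10, 5, 2]

Message polynomial: m(x) = 10 + 7·x + 9·x^2 (mod 11).
For each evaluation point α_i, compute m(α_i) mod 11:
  α_1 = 5: Horner steps 9 → 8 → 6, so m(5) = 6.
  α_2 = 2: Horner steps 9 → 3 → 5, so m(2) = 5.
  α_3 = 10: Horner steps 9 → 9 → 1, so m(10) = 1.
  α_4 = 9: Horner steps 9 → 0 → 10, so m(9) = 10.
  α_5 = 7: Horner steps 9 → 4 → 5, so m(7) = 5.
  α_6 = 6: Horner steps 9 → 6 → 2, so m(6) = 2.
Codeword c = [6, 5, 1, 10, 5, 2] ∈ F_11^6.


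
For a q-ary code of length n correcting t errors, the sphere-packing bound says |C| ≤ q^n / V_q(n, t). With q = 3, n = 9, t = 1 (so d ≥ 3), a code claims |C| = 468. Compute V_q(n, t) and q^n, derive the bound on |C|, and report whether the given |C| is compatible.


V_q(n, t) = 19, q^n = 19683, Hamming bound = 1035, |C| = 468 ≤ bound (satisfied).

Step 1: Compute V_q(n, t) = Σ_{j=0}^1 C(n, j) (q−1)^j.
  j = 0: C(9,0)·(2)^0 = 1·1 = 1.
  j = 1: C(9,1)·(2)^1 = 9·2 = 18.
  V_q(n, t) = 1 + 18 = 19.
Step 2: q^n = 3^9 = 19683.
Step 3: Hamming bound ⌊q^n / V_q(n,t)⌋ = ⌊19683/19⌋ = 1035.
Step 4: Compare |C| = 468 to 1035: satisfied.
The claimed |C| lies below the Hamming bound.


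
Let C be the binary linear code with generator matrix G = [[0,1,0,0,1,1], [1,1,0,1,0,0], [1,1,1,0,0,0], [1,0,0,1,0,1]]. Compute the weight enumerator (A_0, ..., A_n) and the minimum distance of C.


Weight distribution: A_0 = 1, A_1 = 1, A_2 = 2, A_3 = 6, A_4 = 5, A_5 = 1. Minimum distance d = 1.

Enumerate all 2^4 = 16 messages m ∈ F_2^4.
For each, compute codeword c = mG in F_2^6, then tally its weight.
  m = 0000 → c = 000000, weight = 0.
  m = 1000 → c = 010011, weight = 3.
  m = 0100 → c = 110100, weight = 3.
  m = 1100 → c = 100111, weight = 4.
  m = 0010 → c = 111000, weight = 3.
  m = 1010 → c = 101011, weight = 4.
  m = 0110 → c = 001100, weight = 2.
  m = 1110 → c = 011111, weight = 5.
  m = 0001 → c = 100101, weight = 3.
  m = 1001 → c = 110110, weight = 4.
  m = 0101 → c = 010001, weight = 2.
  m = 1101 → c = 000010, weight = 1.
  m = 0011 → c = 011101, weight = 4.
  m = 1011 → c = 001110, weight = 3.
  m = 0111 → c = 101001, weight = 3.
  m = 1111 → c = 111010, weight = 4.
Tally weights:
  weight 0: 1 codewords.
  weight 1: 1 codewords.
  weight 2: 2 codewords.
  weight 3: 6 codewords.
  weight 4: 5 codewords.
  weight 5: 1 codewords.
Minimum distance d = smallest w > 0 with A_w > 0 = 1.
Sanity: Σ A_w = 16 = 2^4 = 16 ✓.


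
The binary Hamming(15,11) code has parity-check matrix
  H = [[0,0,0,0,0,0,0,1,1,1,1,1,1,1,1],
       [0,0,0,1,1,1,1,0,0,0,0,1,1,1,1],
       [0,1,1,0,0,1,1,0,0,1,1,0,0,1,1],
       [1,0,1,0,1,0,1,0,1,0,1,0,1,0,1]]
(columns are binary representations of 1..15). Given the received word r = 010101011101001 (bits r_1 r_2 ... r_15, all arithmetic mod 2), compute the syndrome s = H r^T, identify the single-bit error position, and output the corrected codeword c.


s = (1, 0, 0, 0)^T, error position = 8, corrected codeword c = 010101001101001

Compute s = H r^T mod 2 one row at a time:
  s_1 = 1 + 1 + 1 + 0 + 1 + 0 + 0 + 1 = 5 ≡ 1 (mod 2).
  s_2 = 1 + 0 + 1 + 0 + 1 + 0 + 0 + 1 = 4 ≡ 0 (mod 2).
  s_3 = 1 + 0 + 1 + 0 + 1 + 0 + 0 + 1 = 4 ≡ 0 (mod 2).
  s_4 = 0 + 0 + 0 + 0 + 1 + 0 + 0 + 1 = 2 ≡ 0 (mod 2).
s = (1, 0, 0, 0)^T — this equals column 8 of H (binary 1000), so error is at position 8.
Correct: flip bit 8 of r = 010101011101001 to get c = 010101001101001.


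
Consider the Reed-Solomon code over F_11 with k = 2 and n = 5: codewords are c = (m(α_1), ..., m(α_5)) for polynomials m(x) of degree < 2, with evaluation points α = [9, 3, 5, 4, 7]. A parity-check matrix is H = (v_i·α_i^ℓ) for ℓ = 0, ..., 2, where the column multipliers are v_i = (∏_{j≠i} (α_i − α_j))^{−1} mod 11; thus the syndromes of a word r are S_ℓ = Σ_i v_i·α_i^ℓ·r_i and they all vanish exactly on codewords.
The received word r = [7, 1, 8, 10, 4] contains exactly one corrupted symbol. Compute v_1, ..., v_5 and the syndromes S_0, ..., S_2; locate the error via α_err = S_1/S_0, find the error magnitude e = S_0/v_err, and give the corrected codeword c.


S = (2, 7, 8), error at position 1, error magnitude e = 7, c = [0, 1, 8, 10, 4].

Step 1: column multipliers v_i = (∏_{j≠i}(α_i − α_j))^{−1} mod 11.
  i = 1 (α = 9): (9−3)(9−5)(9−4)(9−7) = 6·4·5·2 = 240 ≡ 9, so v_1 = 9^{−1} = 5 (mod 11).
  i = 2 (α = 3): (3−9)(3−5)(3−4)(3−7) = (−6)·(−2)·(−1)·(−4) = 48 ≡ 4, so v_2 = 4^{−1} = 3 (mod 11).
  i = 3 (α = 5): (5−9)(5−3)(5−4)(5−7) = (−4)·2·1·(−2) = 16 ≡ 5, so v_3 = 5^{−1} = 9 (mod 11).
  i = 4 (α = 4): (4−9)(4−3)(4−5)(4−7) = (−5)·1·(−1)·(−3) = −15 ≡ 7, so v_4 = 7^{−1} = 8 (mod 11).
  i = 5 (α = 7): (7−9)(7−3)(7−5)(7−4) = (−2)·4·2·3 = −48 ≡ 7, so v_5 = 7^{−1} = 8 (mod 11).
  v = [5, 3, 9, 8, 8].
Step 2: syndromes of r = [7, 1, 8, 10, 4] (all sums mod 11).
  S_0 = Σ v_i r_i = 5·7 + 3·1 + 9·8 + 8·10 + 8·4 = 222 ≡ 2.
  S_1 = Σ v_i α_i r_i = 5·9·7 + 3·3·1 + 9·5·8 + 8·4·10 + 8·7·4 = 1228 ≡ 7.
  α_i^2 mod 11 = [4, 9, 3, 5, 5].
  S_2 = Σ v_i α_i^2 r_i = 5·4·7 + 3·9·1 + 9·3·8 + 8·5·10 + 8·5·4 = 943 ≡ 8.
  S = (2, 7, 8) ≠ 0, so r is not a codeword (an error is present).
Step 3: locate the error. For a single error e at position i, S_ℓ = v_i·e·α_i^ℓ, so α_err = S_1/S_0.
  S_0^{−1} = 2^{−1} = 6 (mod 11), so α_err = 7·6 = 42 ≡ 9 = α_1. Error position i = 1.
  Consistency check: S_2/S_1 = 8·8 = 64 ≡ 9 = α_err ✓ (single-error assumption holds).
Step 4: error magnitude e = S_0/v_1 = S_0·∏_{j≠1}(α_1 − α_j) = 2·9 = 18 ≡ 7 (mod 11).
Step 5: correct position 1: c_1 = r_1 − e = 7 − 7 ≡ 0 (mod 11). Hence c = [0, 1, 8, 10, 4].
  Check: interpolating c through the α_i gives m(x) = 7 + 9·x (degree < 2) with m(α_i) = c_i for every i, so c is indeed a codeword.


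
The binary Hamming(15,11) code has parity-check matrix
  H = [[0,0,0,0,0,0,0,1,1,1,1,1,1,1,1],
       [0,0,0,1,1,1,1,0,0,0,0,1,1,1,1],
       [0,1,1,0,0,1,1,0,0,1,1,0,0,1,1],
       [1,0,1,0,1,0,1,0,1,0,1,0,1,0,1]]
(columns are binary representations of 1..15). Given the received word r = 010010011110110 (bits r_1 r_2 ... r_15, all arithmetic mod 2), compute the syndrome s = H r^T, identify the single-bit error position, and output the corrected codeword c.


s = (0, 1, 0, 0)^T, error position = 4, corrected codeword c = 010110011110110

Compute s = H r^T mod 2 one row at a time:
  s_1 = 1 + 1 + 1 + 1 + 0 + 1 + 1 + 0 = 6 ≡ 0 (mod 2).
  s_2 = 0 + 1 + 0 + 0 + 0 + 1 + 1 + 0 = 3 ≡ 1 (mod 2).
  s_3 = 1 + 0 + 0 + 0 + 1 + 1 + 1 + 0 = 4 ≡ 0 (mod 2).
  s_4 = 0 + 0 + 1 + 0 + 1 + 1 + 1 + 0 = 4 ≡ 0 (mod 2).
s = (0, 1, 0, 0)^T — this equals column 4 of H (binary 0100), so error is at position 4.
Correct: flip bit 4 of r = 010010011110110 to get c = 010110011110110.


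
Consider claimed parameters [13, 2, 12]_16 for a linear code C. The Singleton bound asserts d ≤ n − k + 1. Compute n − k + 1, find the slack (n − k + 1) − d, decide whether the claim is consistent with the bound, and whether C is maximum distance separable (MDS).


Singleton RHS = n − k + 1 = 12, slack = 0, bound satisfied, MDS.

Singleton bound: d ≤ n − k + 1.
Here n = 13, k = 2, so n − k + 1 = 12.
Given d = 12, check d ≤ 12: YES.
Slack = (n − k + 1) − d = 0.
The code is MDS (slack = 0).
Description: the claimed parameters are [13, 2, 12]_16; such a code would be MDS (meets Singleton bound).


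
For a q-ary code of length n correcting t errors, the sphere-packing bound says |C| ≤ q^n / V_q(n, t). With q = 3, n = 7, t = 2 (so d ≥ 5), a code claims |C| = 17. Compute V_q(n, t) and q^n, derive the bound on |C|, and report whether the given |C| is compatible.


V_q(n, t) = 99, q^n = 2187, Hamming bound = 22, |C| = 17 ≤ bound (satisfied).

Step 1: Compute V_q(n, t) = Σ_{j=0}^2 C(n, j) (q−1)^j.
  j = 0: C(7,0)·(2)^0 = 1·1 = 1.
  j = 1: C(7,1)·(2)^1 = 7·2 = 14.
  j = 2: C(7,2)·(2)^2 = 21·4 = 84.
  V_q(n, t) = 1 + 14 + 84 = 99.
Step 2: q^n = 3^7 = 2187.
Step 3: Hamming bound ⌊q^n / V_q(n,t)⌋ = ⌊2187/99⌋ = 22.
Step 4: Compare |C| = 17 to 22: satisfied.
The claimed |C| lies below the Hamming bound.


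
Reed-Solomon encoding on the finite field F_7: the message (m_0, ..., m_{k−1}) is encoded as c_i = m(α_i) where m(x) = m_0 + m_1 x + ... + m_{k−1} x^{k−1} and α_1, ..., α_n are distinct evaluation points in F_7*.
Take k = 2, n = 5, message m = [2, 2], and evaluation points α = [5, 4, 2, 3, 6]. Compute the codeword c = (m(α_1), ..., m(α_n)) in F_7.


c = [5, 3, 6, 1, 0]

Message polynomial: m(x) = 2 + 2·x (mod 7).
For each evaluation point α_i, compute m(α_i) mod 7:
  α_1 = 5: Horner steps 2 → 5, so m(5) = 5.
  α_2 = 4: Horner steps 2 → 3, so m(4) = 3.
  α_3 = 2: Horner steps 2 → 6, so m(2) = 6.
  α_4 = 3: Horner steps 2 → 1, so m(3) = 1.
  α_5 = 6: Horner steps 2 → 0, so m(6) = 0.
Codeword c = [5, 3, 6, 1, 0] ∈ F_7^5.


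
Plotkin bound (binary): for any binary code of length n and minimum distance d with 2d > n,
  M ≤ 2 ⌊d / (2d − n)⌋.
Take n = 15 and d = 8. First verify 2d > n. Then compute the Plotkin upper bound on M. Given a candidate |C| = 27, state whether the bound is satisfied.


Plotkin bound M ≤ 16; given |C| = 27 > bound (violated).

Check applicability: 2d = 16, n = 15.
2d − n = 1 > 0, so Plotkin applies.
Compute d/(2d−n) = 8/1 ≈ 8.0000.
⌊d/(2d−n)⌋ = 8.
Plotkin bound: M ≤ 2·8 = 16.
Given |C| = 27, check: VIOLATED.
This |C| is above the Plotkin bound, so no binary code with n = 15, d = 8 and 27 codewords exists.


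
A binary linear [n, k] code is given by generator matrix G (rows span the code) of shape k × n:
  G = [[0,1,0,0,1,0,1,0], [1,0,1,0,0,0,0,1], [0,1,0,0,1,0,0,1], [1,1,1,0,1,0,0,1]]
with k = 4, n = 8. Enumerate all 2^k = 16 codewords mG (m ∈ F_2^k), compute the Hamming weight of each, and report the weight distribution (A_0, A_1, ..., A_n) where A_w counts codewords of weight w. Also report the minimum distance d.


Weight distribution: A_0 = 1, A_1 = 2, A_2 = 3, A_3 = 4, A_4 = 3, A_5 = 2, A_6 = 1. Minimum distance d = 1.

Enumerate all 2^4 = 16 messages m ∈ F_2^4.
For each, compute codeword c = mG in F_2^8, then tally its weight.
  m = 0000 → c = 00000000, weight = 0.
  m = 1000 → c = 01001010, weight = 3.
  m = 0100 → c = 10100001, weight = 3.
  m = 1100 → c = 11101011, weight = 6.
  m = 0010 → c = 01001001, weight = 3.
  m = 1010 → c = 00000011, weight = 2.
  m = 0110 → c = 11101000, weight = 4.
  m = 1110 → c = 10100010, weight = 3.
  m = 0001 → c = 11101001, weight = 5.
  m = 1001 → c = 10100011, weight = 4.
  m = 0101 → c = 01001000, weight = 2.
  m = 1101 → c = 00000010, weight = 1.
  m = 0011 → c = 10100000, weight = 2.
  m = 1011 → c = 11101010, weight = 5.
  m = 0111 → c = 00000001, weight = 1.
  m = 1111 → c = 01001011, weight = 4.
Tally weights:
  weight 0: 1 codewords.
  weight 1: 2 codewords.
  weight 2: 3 codewords.
  weight 3: 4 codewords.
  weight 4: 3 codewords.
  weight 5: 2 codewords.
  weight 6: 1 codewords.
Minimum distance d = smallest w > 0 with A_w > 0 = 1.
Sanity: Σ A_w = 16 = 2^4 = 16 ✓.


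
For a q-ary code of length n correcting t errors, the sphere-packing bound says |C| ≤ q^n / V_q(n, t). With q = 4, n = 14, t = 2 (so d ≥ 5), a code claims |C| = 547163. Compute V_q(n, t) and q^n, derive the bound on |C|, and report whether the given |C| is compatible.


V_q(n, t) = 862, q^n = 268435456, Hamming bound = 311410, |C| = 547163 > bound (violated).

Step 1: Compute V_q(n, t) = Σ_{j=0}^2 C(n, j) (q−1)^j.
  j = 0: C(14,0)·(3)^0 = 1·1 = 1.
  j = 1: C(14,1)·(3)^1 = 14·3 = 42.
  j = 2: C(14,2)·(3)^2 = 91·9 = 819.
  V_q(n, t) = 1 + 42 + 819 = 862.
Step 2: q^n = 4^14 = 268435456.
Step 3: Hamming bound ⌊q^n / V_q(n,t)⌋ = ⌊268435456/862⌋ = 311410.
Step 4: Compare |C| = 547163 to 311410: violated.
The claimed |C| lies above the Hamming bound, so no 4-ary code of length 14 with d ≥ 5 can have 547163 codewords.


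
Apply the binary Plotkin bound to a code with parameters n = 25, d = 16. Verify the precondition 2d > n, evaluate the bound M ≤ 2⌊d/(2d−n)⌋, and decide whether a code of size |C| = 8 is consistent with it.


Plotkin bound M ≤ 4; given |C| = 8 > bound (violated).

Check applicability: 2d = 32, n = 25.
2d − n = 7 > 0, so Plotkin applies.
Compute d/(2d−n) = 16/7 ≈ 2.2857.
⌊d/(2d−n)⌋ = 2.
Plotkin bound: M ≤ 2·2 = 4.
Given |C| = 8, check: VIOLATED.
This |C| is above the Plotkin bound, so no binary code with n = 25, d = 16 and 8 codewords exists.


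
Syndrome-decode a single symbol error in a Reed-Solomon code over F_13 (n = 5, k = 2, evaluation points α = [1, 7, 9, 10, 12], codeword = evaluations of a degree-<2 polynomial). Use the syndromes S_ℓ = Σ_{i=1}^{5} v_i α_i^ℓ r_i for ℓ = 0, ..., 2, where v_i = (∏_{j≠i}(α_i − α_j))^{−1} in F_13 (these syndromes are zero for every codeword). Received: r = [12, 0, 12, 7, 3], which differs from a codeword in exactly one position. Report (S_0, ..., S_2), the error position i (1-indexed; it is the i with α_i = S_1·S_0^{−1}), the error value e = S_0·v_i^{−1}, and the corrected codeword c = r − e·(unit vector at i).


S = (9, 3, 1), error at position 3, error magnitude e = 3, c = [12, 0, 9, 7, 3].

Step 1: column multipliers v_i = (∏_{j≠i}(α_i − α_j))^{−1} mod 13.
  i = 1 (α = 1): (1−7)(1−9)(1−10)(1−12) = (−6)·(−8)·(−9)·(−11) = 4752 ≡ 7, so v_1 = 7^{−1} = 2 (mod 13).
  i = 2 (α = 7): (7−1)(7−9)(7−10)(7−12) = 6·(−2)·(−3)·(−5) = −180 ≡ 2, so v_2 = 2^{−1} = 7 (mod 13).
  i = 3 (α = 9): (9−1)(9−7)(9−10)(9−12) = 8·2·(−1)·(−3) = 48 ≡ 9, so v_3 = 9^{−1} = 3 (mod 13).
  i = 4 (α = 10): (10−1)(10−7)(10−9)(10−12) = 9·3·1·(−2) = −54 ≡ 11, so v_4 = 11^{−1} = 6 (mod 13).
  i = 5 (α = 12): (12−1)(12−7)(12−9)(12−10) = 11·5·3·2 = 330 ≡ 5, so v_5 = 5^{−1} = 8 (mod 13).
  v = [2, 7, 3, 6, 8].
Step 2: syndromes of r = [12, 0, 12, 7, 3] (all sums mod 13).
  S_0 = Σ v_i r_i = 2·12 + 7·0 + 3·12 + 6·7 + 8·3 = 126 ≡ 9.
  S_1 = Σ v_i α_i r_i = 2·1·12 + 7·7·0 + 3·9·12 + 6·10·7 + 8·12·3 = 1056 ≡ 3.
  α_i^2 mod 13 = [1, 10, 3, 9, 1].
  S_2 = Σ v_i α_i^2 r_i = 2·1·12 + 7·10·0 + 3·3·12 + 6·9·7 + 8·1·3 = 534 ≡ 1.
  S = (9, 3, 1) ≠ 0, so r is not a codeword (an error is present).
Step 3: locate the error. For a single error e at position i, S_ℓ = v_i·e·α_i^ℓ, so α_err = S_1/S_0.
  S_0^{−1} = 9^{−1} = 3 (mod 13), so α_err = 3·3 = 9 ≡ 9 = α_3. Error position i = 3.
  Consistency check: S_2/S_1 = 1·9 = 9 ≡ 9 = α_err ✓ (single-error assumption holds).
Step 4: error magnitude e = S_0/v_3 = S_0·∏_{j≠3}(α_3 − α_j) = 9·9 = 81 ≡ 3 (mod 13).
Step 5: correct position 3: c_3 = r_3 − e = 12 − 3 ≡ 9 (mod 13). Hence c = [12, 0, 9, 7, 3].
  Check: interpolating c through the α_i gives m(x) = 1 + 11·x (degree < 2) with m(α_i) = c_i for every i, so c is indeed a codeword.


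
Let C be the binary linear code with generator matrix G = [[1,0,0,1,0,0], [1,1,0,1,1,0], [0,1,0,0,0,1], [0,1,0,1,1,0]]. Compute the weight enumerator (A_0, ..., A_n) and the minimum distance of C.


Weight distribution: A_0 = 1, A_1 = 2, A_2 = 4, A_3 = 6, A_4 = 3. Minimum distance d = 1.

Enumerate all 2^4 = 16 messages m ∈ F_2^4.
For each, compute codeword c = mG in F_2^6, then tally its weight.
  m = 0000 → c = 000000, weight = 0.
  m = 1000 → c = 100100, weight = 2.
  m = 0100 → c = 110110, weight = 4.
  m = 1100 → c = 010010, weight = 2.
  m = 0010 → c = 010001, weight = 2.
  m = 1010 → c = 110101, weight = 4.
  m = 0110 → c = 100111, weight = 4.
  m = 1110 → c = 000011, weight = 2.
  m = 0001 → c = 010110, weight = 3.
  m = 1001 → c = 110010, weight = 3.
  m = 0101 → c = 100000, weight = 1.
  m = 1101 → c = 000100, weight = 1.
  m = 0011 → c = 000111, weight = 3.
  m = 1011 → c = 100011, weight = 3.
  m = 0111 → c = 110001, weight = 3.
  m = 1111 → c = 010101, weight = 3.
Tally weights:
  weight 0: 1 codewords.
  weight 1: 2 codewords.
  weight 2: 4 codewords.
  weight 3: 6 codewords.
  weight 4: 3 codewords.
Minimum distance d = smallest w > 0 with A_w > 0 = 1.
Sanity: Σ A_w = 16 = 2^4 = 16 ✓.


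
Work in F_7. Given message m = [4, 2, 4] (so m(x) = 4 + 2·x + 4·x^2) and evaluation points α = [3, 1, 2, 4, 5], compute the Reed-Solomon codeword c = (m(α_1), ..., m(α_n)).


c = [4, 3, 3, 6, 2]

Message polynomial: m(x) = 4 + 2·x + 4·x^2 (mod 7).
For each evaluation point α_i, compute m(α_i) mod 7:
  α_1 = 3: Horner steps 4 → 0 → 4, so m(3) = 4.
  α_2 = 1: Horner steps 4 → 6 → 3, so m(1) = 3.
  α_3 = 2: Horner steps 4 → 3 → 3, so m(2) = 3.
  α_4 = 4: Horner steps 4 → 4 → 6, so m(4) = 6.
  α_5 = 5: Horner steps 4 → 1 → 2, so m(5) = 2.
Codeword c = [4, 3, 3, 6, 2] ∈ F_7^5.


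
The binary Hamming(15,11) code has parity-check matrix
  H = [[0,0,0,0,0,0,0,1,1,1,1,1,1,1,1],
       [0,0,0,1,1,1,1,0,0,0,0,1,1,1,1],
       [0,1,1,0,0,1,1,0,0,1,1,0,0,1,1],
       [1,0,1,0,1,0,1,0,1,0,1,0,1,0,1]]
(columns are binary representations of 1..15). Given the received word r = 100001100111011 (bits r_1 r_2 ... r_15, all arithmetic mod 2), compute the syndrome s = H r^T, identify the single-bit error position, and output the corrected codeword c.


s = (1, 1, 0, 0)^T, error position = 12, corrected codeword c = 100001100110011

Compute s = H r^T mod 2 one row at a time:
  s_1 = 0 + 0 + 1 + 1 + 1 + 0 + 1 + 1 = 5 ≡ 1 (mod 2).
  s_2 = 0 + 0 + 1 + 1 + 1 + 0 + 1 + 1 = 5 ≡ 1 (mod 2).
  s_3 = 0 + 0 + 1 + 1 + 1 + 1 + 1 + 1 = 6 ≡ 0 (mod 2).
  s_4 = 1 + 0 + 0 + 1 + 0 + 1 + 0 + 1 = 4 ≡ 0 (mod 2).
s = (1, 1, 0, 0)^T — this equals column 12 of H (binary 1100), so error is at position 12.
Correct: flip bit 12 of r = 100001100111011 to get c = 100001100110011.


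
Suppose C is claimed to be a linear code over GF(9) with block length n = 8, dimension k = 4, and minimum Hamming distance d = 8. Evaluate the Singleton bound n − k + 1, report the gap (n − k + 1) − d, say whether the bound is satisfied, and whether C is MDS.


Singleton RHS = n − k + 1 = 5, slack = -3, bound violated (no such code; not MDS).

Singleton bound: d ≤ n − k + 1.
Here n = 8, k = 4, so n − k + 1 = 5.
Given d = 8, check d ≤ 5: NO.
Slack = (n − k + 1) − d = -3.
The slack is negative: d = 8 exceeds n − k + 1 = 5 by 3, so the Singleton bound is violated and no linear [8, 4, 8]_9 code can exist. In particular it is not MDS (MDS requires d = n − k + 1 exactly).
Description: the claimed parameters are [8, 4, 8]_9; such a code would be impossible (violates the Singleton bound).


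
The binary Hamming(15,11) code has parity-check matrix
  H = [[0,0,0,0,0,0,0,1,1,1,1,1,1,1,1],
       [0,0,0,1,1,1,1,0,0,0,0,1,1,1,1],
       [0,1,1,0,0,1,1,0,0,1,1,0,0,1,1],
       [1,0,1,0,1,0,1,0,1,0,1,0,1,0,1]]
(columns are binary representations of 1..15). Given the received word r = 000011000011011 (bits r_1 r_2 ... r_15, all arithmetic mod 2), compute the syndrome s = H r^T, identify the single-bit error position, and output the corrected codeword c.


s = (0, 1, 0, 1)^T, error position = 5, corrected codeword c = 000001000011011

Compute s = H r^T mod 2 one row at a time:
  s_1 = 0 + 0 + 0 + 1 + 1 + 0 + 1 + 1 = 4 ≡ 0 (mod 2).
  s_2 = 0 + 1 + 1 + 0 + 1 + 0 + 1 + 1 = 5 ≡ 1 (mod 2).
  s_3 = 0 + 0 + 1 + 0 + 0 + 1 + 1 + 1 = 4 ≡ 0 (mod 2).
  s_4 = 0 + 0 + 1 + 0 + 0 + 1 + 0 + 1 = 3 ≡ 1 (mod 2).
s = (0, 1, 0, 1)^T — this equals column 5 of H (binary 0101), so error is at position 5.
Correct: flip bit 5 of r = 000011000011011 to get c = 000001000011011.


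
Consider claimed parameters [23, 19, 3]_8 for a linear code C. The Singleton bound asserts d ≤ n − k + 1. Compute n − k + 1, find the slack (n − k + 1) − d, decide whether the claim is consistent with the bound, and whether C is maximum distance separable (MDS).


Singleton RHS = n − k + 1 = 5, slack = 2, bound satisfied, not MDS.

Singleton bound: d ≤ n − k + 1.
Here n = 23, k = 19, so n − k + 1 = 5.
Given d = 3, check d ≤ 5: YES.
Slack = (n − k + 1) − d = 2.
The code is NOT MDS (slack = 2 > 0).
Description: the claimed parameters are [23, 19, 3]_8; such a code would be non-MDS.


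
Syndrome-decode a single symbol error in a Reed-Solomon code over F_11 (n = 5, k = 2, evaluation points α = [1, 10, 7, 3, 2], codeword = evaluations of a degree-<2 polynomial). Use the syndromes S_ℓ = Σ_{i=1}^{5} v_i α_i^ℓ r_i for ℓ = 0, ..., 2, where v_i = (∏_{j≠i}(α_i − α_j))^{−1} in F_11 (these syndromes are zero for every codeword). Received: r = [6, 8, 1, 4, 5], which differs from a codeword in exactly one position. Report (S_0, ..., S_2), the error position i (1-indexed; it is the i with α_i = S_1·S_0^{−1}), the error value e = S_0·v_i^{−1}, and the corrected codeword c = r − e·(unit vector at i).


S = (4, 6, 9), error at position 3, error magnitude e = 1, c = [6, 8, 0, 4, 5].

Step 1: column multipliers v_i = (∏_{j≠i}(α_i − α_j))^{−1} mod 11.
  i = 1 (α = 1): (1−10)(1−7)(1−3)(1−2) = (−9)·(−6)·(−2)·(−1) = 108 ≡ 9, so v_1 = 9^{−1} = 5 (mod 11).
  i = 2 (α = 10): (10−1)(10−7)(10−3)(10−2) = 9·3·7·8 = 1512 ≡ 5, so v_2 = 5^{−1} = 9 (mod 11).
  i = 3 (α = 7): (7−1)(7−10)(7−3)(7−2) = 6·(−3)·4·5 = −360 ≡ 3, so v_3 = 3^{−1} = 4 (mod 11).
  i = 4 (α = 3): (3−1)(3−10)(3−7)(3−2) = 2·(−7)·(−4)·1 = 56 ≡ 1, so v_4 = 1^{−1} = 1 (mod 11).
  i = 5 (α = 2): (2−1)(2−10)(2−7)(2−3) = 1·(−8)·(−5)·(−1) = −40 ≡ 4, so v_5 = 4^{−1} = 3 (mod 11).
  v = [5, 9, 4, 1, 3].
Step 2: syndromes of r = [6, 8, 1, 4, 5] (all sums mod 11).
  S_0 = Σ v_i r_i = 5·6 + 9·8 + 4·1 + 1·4 + 3·5 = 125 ≡ 4.
  S_1 = Σ v_i α_i r_i = 5·1·6 + 9·10·8 + 4·7·1 + 1·3·4 + 3·2·5 = 820 ≡ 6.
  α_i^2 mod 11 = [1, 1, 5, 9, 4].
  S_2 = Σ v_i α_i^2 r_i = 5·1·6 + 9·1·8 + 4·5·1 + 1·9·4 + 3·4·5 = 218 ≡ 9.
  S = (4, 6, 9) ≠ 0, so r is not a codeword (an error is present).
Step 3: locate the error. For a single error e at position i, S_ℓ = v_i·e·α_i^ℓ, so α_err = S_1/S_0.
  S_0^{−1} = 4^{−1} = 3 (mod 11), so α_err = 6·3 = 18 ≡ 7 = α_3. Error position i = 3.
  Consistency check: S_2/S_1 = 9·2 = 18 ≡ 7 = α_err ✓ (single-error assumption holds).
Step 4: error magnitude e = S_0/v_3 = S_0·∏_{j≠3}(α_3 − α_j) = 4·3 = 12 ≡ 1 (mod 11).
Step 5: correct position 3: c_3 = r_3 − e = 1 − 1 ≡ 0 (mod 11). Hence c = [6, 8, 0, 4, 5].
  Check: interpolating c through the α_i gives m(x) = 7 + 10·x (degree < 2) with m(α_i) = c_i for every i, so c is indeed a codeword.


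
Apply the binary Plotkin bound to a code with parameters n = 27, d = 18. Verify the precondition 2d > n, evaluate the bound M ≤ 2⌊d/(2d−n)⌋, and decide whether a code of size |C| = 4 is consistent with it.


Plotkin bound M ≤ 4; given |C| = 4 ≤ bound (satisfied).

Check applicability: 2d = 36, n = 27.
2d − n = 9 > 0, so Plotkin applies.
Compute d/(2d−n) = 18/9 ≈ 2.0000.
⌊d/(2d−n)⌋ = 2.
Plotkin bound: M ≤ 2·2 = 4.
Given |C| = 4, check: satisfied.
This |C| is at the Plotkin bound.


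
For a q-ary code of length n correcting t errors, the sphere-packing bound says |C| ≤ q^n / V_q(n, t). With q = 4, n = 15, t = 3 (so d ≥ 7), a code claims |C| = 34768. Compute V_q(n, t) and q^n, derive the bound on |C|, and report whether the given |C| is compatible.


V_q(n, t) = 13276, q^n = 1073741824, Hamming bound = 80878, |C| = 34768 ≤ bound (satisfied).

Step 1: Compute V_q(n, t) = Σ_{j=0}^3 C(n, j) (q−1)^j.
  j = 0: C(15,0)·(3)^0 = 1·1 = 1.
  j = 1: C(15,1)·(3)^1 = 15·3 = 45.
  j = 2: C(15,2)·(3)^2 = 105·9 = 945.
  j = 3: C(15,3)·(3)^3 = 455·27 = 12285.
  V_q(n, t) = 1 + 45 + 945 + 12285 = 13276.
Step 2: q^n = 4^15 = 1073741824.
Step 3: Hamming bound ⌊q^n / V_q(n,t)⌋ = ⌊1073741824/13276⌋ = 80878.
Step 4: Compare |C| = 34768 to 80878: satisfied.
The claimed |C| lies below the Hamming bound.


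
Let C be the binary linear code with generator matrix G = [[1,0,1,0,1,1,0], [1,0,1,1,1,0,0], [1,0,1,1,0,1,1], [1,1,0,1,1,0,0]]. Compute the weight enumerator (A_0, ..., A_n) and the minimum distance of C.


Weight distribution: A_0 = 1, A_2 = 2, A_3 = 4, A_4 = 5, A_5 = 4. Minimum distance d = 2.

Enumerate all 2^4 = 16 messages m ∈ F_2^4.
For each, compute codeword c = mG in F_2^7, then tally its weight.
  m = 0000 → c = 0000000, weight = 0.
  m = 1000 → c = 1010110, weight = 4.
  m = 0100 → c = 1011100, weight = 4.
  m = 1100 → c = 0001010, weight = 2.
  m = 0010 → c = 1011011, weight = 5.
  m = 1010 → c = 0001101, weight = 3.
  m = 0110 → c = 0000111, weight = 3.
  m = 1110 → c = 1010001, weight = 3.
  m = 0001 → c = 1101100, weight = 4.
  m = 1001 → c = 0111010, weight = 4.
  m = 0101 → c = 0110000, weight = 2.
  m = 1101 → c = 1100110, weight = 4.
  m = 0011 → c = 0110111, weight = 5.
  m = 1011 → c = 1100001, weight = 3.
  m = 0111 → c = 1101011, weight = 5.
  m = 1111 → c = 0111101, weight = 5.
Tally weights:
  weight 0: 1 codewords.
  weight 2: 2 codewords.
  weight 3: 4 codewords.
  weight 4: 5 codewords.
  weight 5: 4 codewords.
Minimum distance d = smallest w > 0 with A_w > 0 = 2.
Sanity: Σ A_w = 16 = 2^4 = 16 ✓.


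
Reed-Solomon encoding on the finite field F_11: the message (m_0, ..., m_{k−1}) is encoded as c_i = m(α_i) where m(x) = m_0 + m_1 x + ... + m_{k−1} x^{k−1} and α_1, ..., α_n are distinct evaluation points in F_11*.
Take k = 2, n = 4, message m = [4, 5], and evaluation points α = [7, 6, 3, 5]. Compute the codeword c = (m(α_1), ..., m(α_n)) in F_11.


c = [6, 1, 8, 7]

Message polynomial: m(x) = 4 + 5·x (mod 11).
For each evaluation point α_i, compute m(α_i) mod 11:
  α_1 = 7: Horner steps 5 → 6, so m(7) = 6.
  α_2 = 6: Horner steps 5 → 1, so m(6) = 1.
  α_3 = 3: Horner steps 5 → 8, so m(3) = 8.
  α_4 = 5: Horner steps 5 → 7, so m(5) = 7.
Codeword c = [6, 1, 8, 7] ∈ F_11^4.


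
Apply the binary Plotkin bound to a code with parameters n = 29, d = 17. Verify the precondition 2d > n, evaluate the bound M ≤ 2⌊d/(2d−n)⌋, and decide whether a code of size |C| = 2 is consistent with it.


Plotkin bound M ≤ 6; given |C| = 2 ≤ bound (satisfied).

Check applicability: 2d = 34, n = 29.
2d − n = 5 > 0, so Plotkin applies.
Compute d/(2d−n) = 17/5 ≈ 3.4000.
⌊d/(2d−n)⌋ = 3.
Plotkin bound: M ≤ 2·3 = 6.
Given |C| = 2, check: satisfied.
This |C| is below the Plotkin bound.


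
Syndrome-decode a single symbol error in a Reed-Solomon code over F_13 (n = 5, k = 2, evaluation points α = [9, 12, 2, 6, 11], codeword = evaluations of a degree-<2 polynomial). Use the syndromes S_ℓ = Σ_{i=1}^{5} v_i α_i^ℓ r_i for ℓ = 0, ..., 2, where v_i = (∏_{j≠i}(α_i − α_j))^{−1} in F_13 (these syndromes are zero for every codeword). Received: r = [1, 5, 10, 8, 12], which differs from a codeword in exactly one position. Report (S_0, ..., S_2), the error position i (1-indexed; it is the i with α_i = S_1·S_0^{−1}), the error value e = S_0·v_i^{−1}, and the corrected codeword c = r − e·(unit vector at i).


S = (3, 1, 9), error at position 1, error magnitude e = 1, c = [0, 5, 10, 8, 12].

Step 1: column multipliers v_i = (∏_{j≠i}(α_i − α_j))^{−1} mod 13.
  i = 1 (α = 9): (9−12)(9−2)(9−6)(9−11) = (−3)·7·3·(−2) = 126 ≡ 9, so v_1 = 9^{−1} = 3 (mod 13).
  i = 2 (α = 12): (12−9)(12−2)(12−6)(12−11) = 3·10·6·1 = 180 ≡ 11, so v_2 = 11^{−1} = 6 (mod 13).
  i = 3 (α = 2): (2−9)(2−12)(2−6)(2−11) = (−7)·(−10)·(−4)·(−9) = 2520 ≡ 11, so v_3 = 11^{−1} = 6 (mod 13).
  i = 4 (α = 6): (6−9)(6−12)(6−2)(6−11) = (−3)·(−6)·4·(−5) = −360 ≡ 4, so v_4 = 4^{−1} = 10 (mod 13).
  i = 5 (α = 11): (11−9)(11−12)(11−2)(11−6) = 2·(−1)·9·5 = −90 ≡ 1, so v_5 = 1^{−1} = 1 (mod 13).
  v = [3, 6, 6, 10, 1].
Step 2: syndromes of r = [1, 5, 10, 8, 12] (all sums mod 13).
  S_0 = Σ v_i r_i = 3·1 + 6·5 + 6·10 + 10·8 + 1·12 = 185 ≡ 3.
  S_1 = Σ v_i α_i r_i = 3·9·1 + 6·12·5 + 6·2·10 + 10·6·8 + 1·11·12 = 1119 ≡ 1.
  α_i^2 mod 13 = [3, 1, 4, 10, 4].
  S_2 = Σ v_i α_i^2 r_i = 3·3·1 + 6·1·5 + 6·4·10 + 10·10·8 + 1·4·12 = 1127 ≡ 9.
  S = (3, 1, 9) ≠ 0, so r is not a codeword (an error is present).
Step 3: locate the error. For a single error e at position i, S_ℓ = v_i·e·α_i^ℓ, so α_err = S_1/S_0.
  S_0^{−1} = 3^{−1} = 9 (mod 13), so α_err = 1·9 = 9 ≡ 9 = α_1. Error position i = 1.
  Consistency check: S_2/S_1 = 9·1 = 9 ≡ 9 = α_err ✓ (single-error assumption holds).
Step 4: error magnitude e = S_0/v_1 = S_0·∏_{j≠1}(α_1 − α_j) = 3·9 = 27 ≡ 1 (mod 13).
Step 5: correct position 1: c_1 = r_1 − e = 1 − 1 ≡ 0 (mod 13). Hence c = [0, 5, 10, 8, 12].
  Check: interpolating c through the α_i gives m(x) = 11 + 6·x (degree < 2) with m(α_i) = c_i for every i, so c is indeed a codeword.


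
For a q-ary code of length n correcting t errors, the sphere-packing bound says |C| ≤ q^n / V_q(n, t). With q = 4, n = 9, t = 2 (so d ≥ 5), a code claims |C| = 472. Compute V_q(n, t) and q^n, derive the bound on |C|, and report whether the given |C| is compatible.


V_q(n, t) = 352, q^n = 262144, Hamming bound = 744, |C| = 472 ≤ bound (satisfied).

Step 1: Compute V_q(n, t) = Σ_{j=0}^2 C(n, j) (q−1)^j.
  j = 0: C(9,0)·(3)^0 = 1·1 = 1.
  j = 1: C(9,1)·(3)^1 = 9·3 = 27.
  j = 2: C(9,2)·(3)^2 = 36·9 = 324.
  V_q(n, t) = 1 + 27 + 324 = 352.
Step 2: q^n = 4^9 = 262144.
Step 3: Hamming bound ⌊q^n / V_q(n,t)⌋ = ⌊262144/352⌋ = 744.
Step 4: Compare |C| = 472 to 744: satisfied.
The claimed |C| lies below the Hamming bound.


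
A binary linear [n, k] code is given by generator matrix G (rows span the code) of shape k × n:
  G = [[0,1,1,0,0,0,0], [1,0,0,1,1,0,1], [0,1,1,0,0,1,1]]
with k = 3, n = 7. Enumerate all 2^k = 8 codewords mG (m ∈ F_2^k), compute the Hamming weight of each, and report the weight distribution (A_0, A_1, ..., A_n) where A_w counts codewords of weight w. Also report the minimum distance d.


Weight distribution: A_0 = 1, A_2 = 2, A_4 = 3, A_6 = 2. Minimum distance d = 2.

Enumerate all 2^3 = 8 messages m ∈ F_2^3.
For each, compute codeword c = mG in F_2^7, then tally its weight.
  m = 000 → c = 0000000, weight = 0.
  m = 100 → c = 0110000, weight = 2.
  m = 010 → c = 1001101, weight = 4.
  m = 110 → c = 1111101, weight = 6.
  m = 001 → c = 0110011, weight = 4.
  m = 101 → c = 0000011, weight = 2.
  m = 011 → c = 1111110, weight = 6.
  m = 111 → c = 1001110, weight = 4.
Tally weights:
  weight 0: 1 codewords.
  weight 2: 2 codewords.
  weight 4: 3 codewords.
  weight 6: 2 codewords.
Minimum distance d = smallest w > 0 with A_w > 0 = 2.
Sanity: Σ A_w = 8 = 2^3 = 8 ✓.


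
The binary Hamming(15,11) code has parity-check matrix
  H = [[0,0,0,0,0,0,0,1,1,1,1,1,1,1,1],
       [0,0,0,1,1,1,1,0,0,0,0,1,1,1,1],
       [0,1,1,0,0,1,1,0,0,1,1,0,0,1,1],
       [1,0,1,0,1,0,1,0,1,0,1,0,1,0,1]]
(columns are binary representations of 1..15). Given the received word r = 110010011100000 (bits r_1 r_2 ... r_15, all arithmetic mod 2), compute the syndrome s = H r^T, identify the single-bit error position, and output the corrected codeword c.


s = (1, 1, 0, 1)^T, error position = 13, corrected codeword c = 110010011100100

Compute s = H r^T mod 2 one row at a time:
  s_1 = 1 + 1 + 1 + 0 + 0 + 0 + 0 + 0 = 3 ≡ 1 (mod 2).
  s_2 = 0 + 1 + 0 + 0 + 0 + 0 + 0 + 0 = 1 ≡ 1 (mod 2).
  s_3 = 1 + 0 + 0 + 0 + 1 + 0 + 0 + 0 = 2 ≡ 0 (mod 2).
  s_4 = 1 + 0 + 1 + 0 + 1 + 0 + 0 + 0 = 3 ≡ 1 (mod 2).
s = (1, 1, 0, 1)^T — this equals column 13 of H (binary 1101), so error is at position 13.
Correct: flip bit 13 of r = 110010011100000 to get c = 110010011100100.


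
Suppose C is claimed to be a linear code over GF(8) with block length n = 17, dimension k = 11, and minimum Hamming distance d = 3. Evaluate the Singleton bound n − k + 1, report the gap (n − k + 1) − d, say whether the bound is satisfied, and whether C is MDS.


Singleton RHS = n − k + 1 = 7, slack = 4, bound satisfied, not MDS.

Singleton bound: d ≤ n − k + 1.
Here n = 17, k = 11, so n − k + 1 = 7.
Given d = 3, check d ≤ 7: YES.
Slack = (n − k + 1) − d = 4.
The code is NOT MDS (slack = 4 > 0).
Description: the claimed parameters are [17, 11, 3]_8; such a code would be non-MDS.


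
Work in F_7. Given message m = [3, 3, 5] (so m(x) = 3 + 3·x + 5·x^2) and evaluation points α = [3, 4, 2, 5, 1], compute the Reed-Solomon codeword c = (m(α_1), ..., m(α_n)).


c = [1, 4, 1, 3, 4]

Message polynomial: m(x) = 3 + 3·x + 5·x^2 (mod 7).
For each evaluation point α_i, compute m(α_i) mod 7:
  α_1 = 3: Horner steps 5 → 4 → 1, so m(3) = 1.
  α_2 = 4: Horner steps 5 → 2 → 4, so m(4) = 4.
  α_3 = 2: Horner steps 5 → 6 → 1, so m(2) = 1.
  α_4 = 5: Horner steps 5 → 0 → 3, so m(5) = 3.
  α_5 = 1: Horner steps 5 → 1 → 4, so m(1) = 4.
Codeword c = [1, 4, 1, 3, 4] ∈ F_7^5.


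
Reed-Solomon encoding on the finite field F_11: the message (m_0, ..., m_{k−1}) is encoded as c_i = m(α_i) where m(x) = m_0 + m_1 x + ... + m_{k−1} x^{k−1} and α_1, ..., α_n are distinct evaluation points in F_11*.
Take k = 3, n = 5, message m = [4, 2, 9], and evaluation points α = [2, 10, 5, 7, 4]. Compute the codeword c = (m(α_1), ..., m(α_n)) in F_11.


c = [0, 0, 8, 8, 2]

Message polynomial: m(x) = 4 + 2·x + 9·x^2 (mod 11).
For each evaluation point α_i, compute m(α_i) mod 11:
  α_1 = 2: Horner steps 9 → 9 → 0, so m(2) = 0.
  α_2 = 10: Horner steps 9 → 4 → 0, so m(10) = 0.
  α_3 = 5: Horner steps 9 → 3 → 8, so m(5) = 8.
  α_4 = 7: Horner steps 9 → 10 → 8, so m(7) = 8.
  α_5 = 4: Horner steps 9 → 5 → 2, so m(4) = 2.
Codeword c = [0, 0, 8, 8, 2] ∈ F_11^5.


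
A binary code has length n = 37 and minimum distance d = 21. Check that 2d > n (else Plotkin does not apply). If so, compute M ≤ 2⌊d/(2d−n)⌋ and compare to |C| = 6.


Plotkin bound M ≤ 8; given |C| = 6 ≤ bound (satisfied).

Check applicability: 2d = 42, n = 37.
2d − n = 5 > 0, so Plotkin applies.
Compute d/(2d−n) = 21/5 ≈ 4.2000.
⌊d/(2d−n)⌋ = 4.
Plotkin bound: M ≤ 2·4 = 8.
Given |C| = 6, check: satisfied.
This |C| is below the Plotkin bound.


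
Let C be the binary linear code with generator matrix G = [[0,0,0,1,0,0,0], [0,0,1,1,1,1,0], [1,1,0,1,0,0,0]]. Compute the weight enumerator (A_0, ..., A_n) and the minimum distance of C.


Weight distribution: A_0 = 1, A_1 = 1, A_2 = 1, A_3 = 2, A_4 = 1, A_5 = 1, A_6 = 1. Minimum distance d = 1.

Enumerate all 2^3 = 8 messages m ∈ F_2^3.
For each, compute codeword c = mG in F_2^7, then tally its weight.
  m = 000 → c = 0000000, weight = 0.
  m = 100 → c = 0001000, weight = 1.
  m = 010 → c = 0011110, weight = 4.
  m = 110 → c = 0010110, weight = 3.
  m = 001 → c = 1101000, weight = 3.
  m = 101 → c = 1100000, weight = 2.
  m = 011 → c = 1110110, weight = 5.
  m = 111 → c = 1111110, weight = 6.
Tally weights:
  weight 0: 1 codewords.
  weight 1: 1 codewords.
  weight 2: 1 codewords.
  weight 3: 2 codewords.
  weight 4: 1 codewords.
  weight 5: 1 codewords.
  weight 6: 1 codewords.
Minimum distance d = smallest w > 0 with A_w > 0 = 1.
Sanity: Σ A_w = 8 = 2^3 = 8 ✓.


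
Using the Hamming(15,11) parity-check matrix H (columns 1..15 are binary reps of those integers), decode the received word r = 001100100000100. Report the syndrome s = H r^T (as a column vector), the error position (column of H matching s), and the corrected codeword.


s = (1, 1, 0, 1)^T, error position = 13, corrected codeword c = 001100100000000

Compute s = H r^T mod 2 one row at a time:
  s_1 = 0 + 0 + 0 + 0 + 0 + 1 + 0 + 0 = 1 ≡ 1 (mod 2).
  s_2 = 1 + 0 + 0 + 1 + 0 + 1 + 0 + 0 = 3 ≡ 1 (mod 2).
  s_3 = 0 + 1 + 0 + 1 + 0 + 0 + 0 + 0 = 2 ≡ 0 (mod 2).
  s_4 = 0 + 1 + 0 + 1 + 0 + 0 + 1 + 0 = 3 ≡ 1 (mod 2).
s = (1, 1, 0, 1)^T — this equals column 13 of H (binary 1101), so error is at position 13.
Correct: flip bit 13 of r = 001100100000100 to get c = 001100100000000.


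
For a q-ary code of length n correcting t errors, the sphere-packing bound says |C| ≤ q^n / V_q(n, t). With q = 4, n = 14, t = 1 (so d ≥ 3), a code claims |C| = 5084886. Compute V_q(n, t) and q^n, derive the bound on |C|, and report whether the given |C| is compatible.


V_q(n, t) = 43, q^n = 268435456, Hamming bound = 6242685, |C| = 5084886 ≤ bound (satisfied).

Step 1: Compute V_q(n, t) = Σ_{j=0}^1 C(n, j) (q−1)^j.
  j = 0: C(14,0)·(3)^0 = 1·1 = 1.
  j = 1: C(14,1)·(3)^1 = 14·3 = 42.
  V_q(n, t) = 1 + 42 = 43.
Step 2: q^n = 4^14 = 268435456.
Step 3: Hamming bound ⌊q^n / V_q(n,t)⌋ = ⌊268435456/43⌋ = 6242685.
Step 4: Compare |C| = 5084886 to 6242685: satisfied.
The claimed |C| lies below the Hamming bound.


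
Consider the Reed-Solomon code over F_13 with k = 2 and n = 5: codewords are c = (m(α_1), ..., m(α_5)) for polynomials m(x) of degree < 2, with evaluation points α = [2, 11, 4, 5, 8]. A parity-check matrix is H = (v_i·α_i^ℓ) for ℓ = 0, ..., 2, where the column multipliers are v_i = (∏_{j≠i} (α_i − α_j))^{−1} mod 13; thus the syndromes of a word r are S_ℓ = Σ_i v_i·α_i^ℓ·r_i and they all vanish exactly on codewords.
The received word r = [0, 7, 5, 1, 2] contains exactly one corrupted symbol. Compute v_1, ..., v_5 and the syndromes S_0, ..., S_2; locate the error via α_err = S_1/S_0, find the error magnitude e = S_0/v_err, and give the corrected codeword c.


S = (10, 6, 1), error at position 2, error magnitude e = 4, c = [0, 3, 5, 1, 2].

Step 1: column multipliers v_i = (∏_{j≠i}(α_i − α_j))^{−1} mod 13.
  i = 1 (α = 2): (2−11)(2−4)(2−5)(2−8) = (−9)·(−2)·(−3)·(−6) = 324 ≡ 12, so v_1 = 12^{−1} = 12 (mod 13).
  i = 2 (α = 11): (11−2)(11−4)(11−5)(11−8) = 9·7·6·3 = 1134 ≡ 3, so v_2 = 3^{−1} = 9 (mod 13).
  i = 3 (α = 4): (4−2)(4−11)(4−5)(4−8) = 2·(−7)·(−1)·(−4) = −56 ≡ 9, so v_3 = 9^{−1} = 3 (mod 13).
  i = 4 (α = 5): (5−2)(5−11)(5−4)(5−8) = 3·(−6)·1·(−3) = 54 ≡ 2, so v_4 = 2^{−1} = 7 (mod 13).
  i = 5 (α = 8): (8−2)(8−11)(8−4)(8−5) = 6·(−3)·4·3 = −216 ≡ 5, so v_5 = 5^{−1} = 8 (mod 13).
  v = [12, 9, 3, 7, 8].
Step 2: syndromes of r = [0, 7, 5, 1, 2] (all sums mod 13).
  S_0 = Σ v_i r_i = 12·0 + 9·7 + 3·5 + 7·1 + 8·2 = 101 ≡ 10.
  S_1 = Σ v_i α_i r_i = 12·2·0 + 9·11·7 + 3·4·5 + 7·5·1 + 8·8·2 = 916 ≡ 6.
  α_i^2 mod 13 = [4, 4, 3, 12, 12].
  S_2 = Σ v_i α_i^2 r_i = 12·4·0 + 9·4·7 + 3·3·5 + 7·12·1 + 8·12·2 = 573 ≡ 1.
  S = (10, 6, 1) ≠ 0, so r is not a codeword (an error is present).
Step 3: locate the error. For a single error e at position i, S_ℓ = v_i·e·α_i^ℓ, so α_err = S_1/S_0.
  S_0^{−1} = 10^{−1} = 4 (mod 13), so α_err = 6·4 = 24 ≡ 11 = α_2. Error position i = 2.
  Consistency check: S_2/S_1 = 1·11 = 11 ≡ 11 = α_err ✓ (single-error assumption holds).
Step 4: error magnitude e = S_0/v_2 = S_0·∏_{j≠2}(α_2 − α_j) = 10·3 = 30 ≡ 4 (mod 13).
Step 5: correct position 2: c_2 = r_2 − e = 7 − 4 ≡ 3 (mod 13). Hence c = [0, 3, 5, 1, 2].
  Check: interpolating c through the α_i gives m(x) = 8 + 9·x (degree < 2) with m(α_i) = c_i for every i, so c is indeed a codeword.
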